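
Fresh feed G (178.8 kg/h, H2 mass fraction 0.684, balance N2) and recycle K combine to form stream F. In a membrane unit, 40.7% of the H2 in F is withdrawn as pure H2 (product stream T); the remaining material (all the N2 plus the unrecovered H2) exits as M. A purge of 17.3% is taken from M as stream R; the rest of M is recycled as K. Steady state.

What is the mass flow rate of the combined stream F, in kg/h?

566.6 kg/h

N2 enters only via G and leaves only via the purge: 178.8×0.316 = 0.173×(N2 in M), and the membrane unit passes all N2, so N2 in F = N2 in M = 326.59 kg/h.
H2 in F: m_A = 178.8×0.684 + (1−0.173)·(1−0.407)·m_A, so m_A = 122.3/0.5096 = 240 kg/h.
F = 240 + 326.59 = 566.59 kg/h.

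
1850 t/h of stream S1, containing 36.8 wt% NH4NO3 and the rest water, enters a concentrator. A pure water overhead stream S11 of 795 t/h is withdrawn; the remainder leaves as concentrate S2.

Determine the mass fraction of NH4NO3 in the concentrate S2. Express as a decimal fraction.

0.645

NH4NO3 is not removed: 1850×0.368 = 680.8 t/h of NH4NO3 enters S2.
Concentrate = 1850 − 795 = 1055 t/h.
Mass fraction = 680.8/1055 = 0.645.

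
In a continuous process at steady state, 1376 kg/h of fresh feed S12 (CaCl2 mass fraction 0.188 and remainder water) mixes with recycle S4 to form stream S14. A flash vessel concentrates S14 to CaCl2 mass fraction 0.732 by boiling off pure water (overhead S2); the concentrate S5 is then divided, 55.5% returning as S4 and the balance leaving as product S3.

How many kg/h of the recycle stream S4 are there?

440.8 kg/h

Overall CaCl2 balance (none leaves overhead): CaCl2 in fresh feed = CaCl2 in product, i.e. 1376×0.188 = (1−0.555)·S5·0.732.
S5 = 258.69/(0.732×0.445) = 794.15 kg/h.
Recycle S4 = 0.555×794.15 = 440.76 kg/h.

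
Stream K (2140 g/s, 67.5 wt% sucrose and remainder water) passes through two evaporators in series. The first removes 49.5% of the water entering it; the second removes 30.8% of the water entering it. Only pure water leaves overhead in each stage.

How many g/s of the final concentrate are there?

water in feed = 2140×0.325 = 695.5 g/s.
After stage 1: water left = (1−0.495)×695.5 = 351.23; stream total = 1795.7 g/s.
After stage 2: water left = (1−0.308)×351.23 = 243.05; final concentrate = 1687.5 g/s.

1688 g/s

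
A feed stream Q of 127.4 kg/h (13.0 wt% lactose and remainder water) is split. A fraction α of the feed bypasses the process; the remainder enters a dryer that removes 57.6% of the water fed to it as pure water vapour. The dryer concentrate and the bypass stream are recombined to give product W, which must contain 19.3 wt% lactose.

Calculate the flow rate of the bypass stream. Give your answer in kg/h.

All 127.4×0.130 = 16.562 kg/h of lactose reaches W, so W = 16.562/0.193 = 85.813 kg/h and vapour = 41.587 kg/h.
The evaporator receives (1−α)·127.4 of feed at 0.870 water and removes 0.576 of that water:
0.576×0.870×(1−α)×127.4 = 41.587
(1−α) = 41.587/63.843 = 0.6514;  α = 0.3486.
Bypass flow = 0.3486×127.4 = 44.413 kg/h.

44.41 kg/h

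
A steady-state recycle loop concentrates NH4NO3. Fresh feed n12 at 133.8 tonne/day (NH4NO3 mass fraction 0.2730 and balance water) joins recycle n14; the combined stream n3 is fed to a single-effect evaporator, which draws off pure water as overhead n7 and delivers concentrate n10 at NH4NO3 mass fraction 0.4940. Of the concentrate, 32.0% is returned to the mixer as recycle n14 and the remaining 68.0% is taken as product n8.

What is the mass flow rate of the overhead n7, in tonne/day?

59.86 tonne/day

Overall NH4NO3 balance (none leaves overhead): NH4NO3 in fresh feed = NH4NO3 in product, i.e. 133.8×0.273 = (1−0.320)·n10·0.494.
n10 = 36.527/(0.494×0.680) = 108.74 tonne/day.
Recycle n14 = 0.320×108.74 = 34.796 tonne/day.
Combined feed n3 = 133.8 + 34.796 = 168.6 tonne/day.
Overhead n7 = n3 − n10 = 168.6 − 108.74 = 59.858 tonne/day.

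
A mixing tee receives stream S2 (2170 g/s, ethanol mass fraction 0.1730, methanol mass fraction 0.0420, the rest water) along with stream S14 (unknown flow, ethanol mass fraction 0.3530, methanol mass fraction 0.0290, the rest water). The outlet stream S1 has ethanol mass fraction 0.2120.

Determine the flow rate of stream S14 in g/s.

Let S14 be the unknown flow. Total out = 2170 + S14.
ethanol balance: 375.41 + 0.353·S14 = 0.212·(2170 + S14)
(0.353 − 0.212)·S14 = 0.212×2170 − 375.41 = 84.63
S14 = 84.63 / 0.141 = 600.21 g/s

600.2 g/s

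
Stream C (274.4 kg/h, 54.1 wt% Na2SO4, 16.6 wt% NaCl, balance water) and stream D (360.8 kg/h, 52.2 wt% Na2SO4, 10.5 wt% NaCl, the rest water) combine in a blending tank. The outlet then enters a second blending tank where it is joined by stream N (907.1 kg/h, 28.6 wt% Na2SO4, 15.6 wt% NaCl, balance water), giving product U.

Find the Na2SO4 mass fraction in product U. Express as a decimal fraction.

0.387

Overall, product flow = 1542.3 kg/h.
Na2SO4 in = 274.4×0.541 + 360.8×0.522 + 907.1×0.286 = 596.22 kg/h.
Na2SO4 fraction in U = 0.387.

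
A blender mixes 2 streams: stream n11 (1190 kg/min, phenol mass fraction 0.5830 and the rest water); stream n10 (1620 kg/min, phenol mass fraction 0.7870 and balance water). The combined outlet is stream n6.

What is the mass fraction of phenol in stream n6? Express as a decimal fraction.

Total flow out = 1190 + 1620 = 2810 kg/min.
phenol in = 1190×0.583 + 1620×0.787 = 1968.7 kg/min.
phenol mass fraction in n6 = 1968.7/2810 = 0.7006.

0.7006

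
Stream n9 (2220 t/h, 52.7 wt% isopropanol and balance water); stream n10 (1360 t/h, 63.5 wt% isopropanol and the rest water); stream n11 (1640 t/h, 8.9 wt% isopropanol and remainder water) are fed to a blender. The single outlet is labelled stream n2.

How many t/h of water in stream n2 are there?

water out = water in = 2220×0.473 + 1360×0.365 + 1640×0.911 = 3040.5 t/h.

3040 t/h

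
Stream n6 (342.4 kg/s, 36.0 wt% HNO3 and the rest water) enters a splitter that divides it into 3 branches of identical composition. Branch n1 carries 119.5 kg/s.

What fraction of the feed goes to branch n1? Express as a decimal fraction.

Fraction to n1 = 119.5/342.4 = 0.3490.

0.349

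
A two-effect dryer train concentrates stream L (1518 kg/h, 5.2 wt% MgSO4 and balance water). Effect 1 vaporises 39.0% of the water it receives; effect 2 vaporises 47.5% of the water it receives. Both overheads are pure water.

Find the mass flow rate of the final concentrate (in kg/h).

539.8 kg/h

water in feed = 1518×0.948 = 1439.1 kg/h.
After stage 1: water left = (1−0.390)×1439.1 = 877.83; stream total = 956.77 kg/h.
After stage 2: water left = (1−0.475)×877.83 = 460.86; final concentrate = 539.8 kg/h.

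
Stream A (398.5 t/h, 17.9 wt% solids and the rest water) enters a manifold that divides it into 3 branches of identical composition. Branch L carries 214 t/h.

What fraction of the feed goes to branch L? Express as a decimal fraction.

0.537

Fraction to L = 214/398.5 = 0.5370.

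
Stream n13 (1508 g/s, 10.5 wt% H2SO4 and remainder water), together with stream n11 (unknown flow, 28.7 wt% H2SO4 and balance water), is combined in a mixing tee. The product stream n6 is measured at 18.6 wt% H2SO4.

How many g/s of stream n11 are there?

Let n11 be the unknown flow. Total out = 1508 + n11.
H2SO4 balance: 158.34 + 0.287·n11 = 0.186·(1508 + n11)
(0.287 − 0.186)·n11 = 0.186×1508 − 158.34 = 122.15
n11 = 122.15 / 0.101 = 1209.4 g/s

1209 g/s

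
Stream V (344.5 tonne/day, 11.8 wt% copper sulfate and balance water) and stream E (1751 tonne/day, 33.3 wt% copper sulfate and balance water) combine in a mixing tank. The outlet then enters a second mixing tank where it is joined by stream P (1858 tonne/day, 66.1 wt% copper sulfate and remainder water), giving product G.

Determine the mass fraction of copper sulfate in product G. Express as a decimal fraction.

Overall, product flow = 3953.5 tonne/day.
copper sulfate in = 344.5×0.118 + 1751×0.333 + 1858×0.661 = 1851.9 tonne/day.
copper sulfate fraction in G = 0.468.

0.468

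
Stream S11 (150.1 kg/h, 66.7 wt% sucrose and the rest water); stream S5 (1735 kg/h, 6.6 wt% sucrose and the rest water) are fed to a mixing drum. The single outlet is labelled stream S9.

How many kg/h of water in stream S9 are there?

1670 kg/h

water out = water in = 150.1×0.333 + 1735×0.934 = 1670.5 kg/h.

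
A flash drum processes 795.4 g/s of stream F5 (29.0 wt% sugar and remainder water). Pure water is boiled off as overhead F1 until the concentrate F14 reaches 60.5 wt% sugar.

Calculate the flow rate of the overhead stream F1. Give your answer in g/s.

sugar is conserved: 795.4×0.290 = 230.67 g/s all reports to the concentrate.
Concentrate = 230.67/(target fraction) = 381.27 g/s.
Overhead = 795.4 − 381.27 = 414.13 g/s.

414.1 g/s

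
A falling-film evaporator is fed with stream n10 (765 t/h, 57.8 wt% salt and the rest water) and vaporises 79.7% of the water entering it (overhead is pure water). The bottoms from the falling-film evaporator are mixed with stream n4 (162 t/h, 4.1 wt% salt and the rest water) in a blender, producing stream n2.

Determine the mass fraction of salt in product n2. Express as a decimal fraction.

0.670

Vapour removed = 0.797×0.422×765 = 257.3 t/h; concentrate = 507.7 t/h.
salt reaching the mixer = 442.17 (from concentrate) + 162×0.041 = 448.81 t/h.
Product flow = 507.7 + 162 = 669.7 t/h; salt fraction = 0.670.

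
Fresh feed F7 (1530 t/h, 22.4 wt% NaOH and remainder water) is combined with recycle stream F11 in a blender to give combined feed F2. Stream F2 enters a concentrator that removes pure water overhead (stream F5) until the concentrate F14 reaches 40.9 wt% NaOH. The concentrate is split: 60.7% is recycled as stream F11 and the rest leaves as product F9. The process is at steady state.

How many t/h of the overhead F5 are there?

692.1 t/h

Overall NaOH balance (none leaves overhead): NaOH in fresh feed = NaOH in product, i.e. 1530×0.224 = (1−0.607)·F14·0.409.
F14 = 342.72/(0.409×0.393) = 2132.2 t/h.
Recycle F11 = 0.607×2132.2 = 1294.2 t/h.
Combined feed F2 = 1530 + 1294.2 = 2824.2 t/h.
Overhead F5 = F2 − F14 = 2824.2 − 2132.2 = 692.05 t/h.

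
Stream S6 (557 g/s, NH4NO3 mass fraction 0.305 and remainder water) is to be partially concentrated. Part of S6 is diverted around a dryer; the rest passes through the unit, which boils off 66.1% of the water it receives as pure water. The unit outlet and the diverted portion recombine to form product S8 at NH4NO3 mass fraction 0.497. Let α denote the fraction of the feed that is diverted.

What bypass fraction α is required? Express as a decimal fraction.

All 557×0.305 = 169.88 g/s of NH4NO3 reaches S8, so S8 = 169.88/0.497 = 341.82 g/s and vapour = 215.18 g/s.
The evaporator receives (1−α)·557 of feed at 0.695 water and removes 0.661 of that water:
0.661×0.695×(1−α)×557 = 215.18
(1−α) = 215.18/255.88 = 0.8409;  α = 0.1591.

0.159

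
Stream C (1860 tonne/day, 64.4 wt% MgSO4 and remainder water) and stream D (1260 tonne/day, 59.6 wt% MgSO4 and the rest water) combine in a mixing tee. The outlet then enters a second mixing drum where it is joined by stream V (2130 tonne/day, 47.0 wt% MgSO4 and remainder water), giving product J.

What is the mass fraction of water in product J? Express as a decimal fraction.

Overall, product flow = 5250 tonne/day.
water in = 1860×0.356 + 1260×0.404 + 2130×0.530 = 2300.1 tonne/day.
water fraction in J = 0.438.

0.438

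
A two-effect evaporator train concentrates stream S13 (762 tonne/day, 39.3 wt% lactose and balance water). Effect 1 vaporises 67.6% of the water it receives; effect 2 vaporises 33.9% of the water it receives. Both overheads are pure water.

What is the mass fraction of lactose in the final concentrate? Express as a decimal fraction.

0.751

water in feed = 762×0.607 = 462.53 tonne/day.
After stage 1: water left = (1−0.676)×462.53 = 149.86; stream total = 449.33 tonne/day.
After stage 2: water left = (1−0.339)×149.86 = 99.058; final concentrate = 398.52 tonne/day.
lactose fraction = 299.47/398.52 = 0.751.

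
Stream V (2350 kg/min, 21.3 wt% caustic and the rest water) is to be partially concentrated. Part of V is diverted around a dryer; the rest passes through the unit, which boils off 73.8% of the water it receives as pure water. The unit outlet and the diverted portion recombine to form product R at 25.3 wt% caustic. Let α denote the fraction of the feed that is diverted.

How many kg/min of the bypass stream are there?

All 2350×0.213 = 500.55 kg/min of caustic reaches R, so R = 500.55/0.253 = 1978.5 kg/min and vapour = 371.54 kg/min.
The evaporator receives (1−α)·2350 of feed at 0.787 water and removes 0.738 of that water:
0.738×0.787×(1−α)×2350 = 371.54
(1−α) = 371.54/1364.9 = 0.2722;  α = 0.7278.
Bypass flow = 0.7278×2350 = 1710.3 kg/min.

1710 kg/min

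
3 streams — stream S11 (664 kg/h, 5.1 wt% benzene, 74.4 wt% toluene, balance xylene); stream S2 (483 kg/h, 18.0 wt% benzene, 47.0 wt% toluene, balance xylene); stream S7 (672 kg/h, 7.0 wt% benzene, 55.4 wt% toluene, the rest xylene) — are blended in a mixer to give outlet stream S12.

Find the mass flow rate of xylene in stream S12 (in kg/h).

557.8 kg/h

xylene out = xylene in = 664×0.205 + 483×0.350 + 672×0.376 = 557.84 kg/h.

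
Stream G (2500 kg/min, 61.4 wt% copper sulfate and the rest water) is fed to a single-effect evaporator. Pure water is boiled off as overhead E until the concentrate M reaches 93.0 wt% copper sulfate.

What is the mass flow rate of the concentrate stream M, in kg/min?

copper sulfate is conserved: 2500×0.614 = 1535 kg/min all reports to the concentrate.
Concentrate = 1535/(target fraction) = 1650.5 kg/min.

1651 kg/min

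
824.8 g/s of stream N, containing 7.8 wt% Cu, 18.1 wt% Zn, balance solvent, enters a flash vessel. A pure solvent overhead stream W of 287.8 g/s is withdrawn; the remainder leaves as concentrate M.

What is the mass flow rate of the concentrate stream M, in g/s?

537 g/s

Concentrate = 824.8 − 287.8 = 537 g/s.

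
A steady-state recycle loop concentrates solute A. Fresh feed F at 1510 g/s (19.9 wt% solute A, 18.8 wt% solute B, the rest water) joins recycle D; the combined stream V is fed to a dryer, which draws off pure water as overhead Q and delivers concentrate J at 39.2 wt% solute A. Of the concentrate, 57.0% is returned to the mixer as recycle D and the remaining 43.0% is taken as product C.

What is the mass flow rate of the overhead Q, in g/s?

Overall solute A balance (none leaves overhead): solute A in fresh feed = solute A in product, i.e. 1510×0.199 = (1−0.570)·J·0.392.
J = 300.49/(0.392×0.430) = 1782.7 g/s.
Recycle D = 0.570×1782.7 = 1016.1 g/s.
Combined feed V = 1510 + 1016.1 = 2526.1 g/s.
Overhead Q = V − J = 2526.1 − 1782.7 = 743.44 g/s.

743.4 g/s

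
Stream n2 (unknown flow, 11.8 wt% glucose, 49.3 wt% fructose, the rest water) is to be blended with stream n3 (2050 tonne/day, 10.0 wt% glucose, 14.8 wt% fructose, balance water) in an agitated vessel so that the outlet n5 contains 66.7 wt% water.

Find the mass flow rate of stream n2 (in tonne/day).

626.8 tonne/day

Let n2 be the unknown flow. Total out = 2050 + n2.
water balance: 1541.6 + 0.389·n2 = 0.667·(2050 + n2)
(0.389 − 0.667)·n2 = 0.667×2050 − 1541.6 = -174.25
n2 = -174.25 / -0.278 = 626.8 tonne/day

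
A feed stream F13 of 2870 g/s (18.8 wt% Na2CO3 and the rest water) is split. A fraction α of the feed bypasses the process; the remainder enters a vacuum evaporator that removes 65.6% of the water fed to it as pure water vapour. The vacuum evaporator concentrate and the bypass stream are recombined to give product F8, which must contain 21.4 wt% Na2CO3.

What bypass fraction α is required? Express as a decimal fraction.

0.772

All 2870×0.188 = 539.56 g/s of Na2CO3 reaches F8, so F8 = 539.56/0.214 = 2521.3 g/s and vapour = 348.69 g/s.
The evaporator receives (1−α)·2870 of feed at 0.812 water and removes 0.656 of that water:
0.656×0.812×(1−α)×2870 = 348.69
(1−α) = 348.69/1528.8 = 0.2281;  α = 0.7719.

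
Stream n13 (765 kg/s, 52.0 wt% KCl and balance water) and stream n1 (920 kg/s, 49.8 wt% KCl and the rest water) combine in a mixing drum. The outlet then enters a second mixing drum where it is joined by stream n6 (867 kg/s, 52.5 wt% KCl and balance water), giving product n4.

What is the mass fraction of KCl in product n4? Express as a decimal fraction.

0.5138

Overall, product flow = 2552 kg/s.
KCl in = 765×0.520 + 920×0.498 + 867×0.525 = 1311.1 kg/s.
KCl fraction in n4 = 0.5138.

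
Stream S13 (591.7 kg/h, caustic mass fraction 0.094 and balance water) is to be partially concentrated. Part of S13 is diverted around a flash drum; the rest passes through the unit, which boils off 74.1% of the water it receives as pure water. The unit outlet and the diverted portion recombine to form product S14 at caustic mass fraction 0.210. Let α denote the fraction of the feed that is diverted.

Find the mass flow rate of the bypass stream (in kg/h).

104.9 kg/h

All 591.7×0.094 = 55.62 kg/h of caustic reaches S14, so S14 = 55.62/0.210 = 264.86 kg/h and vapour = 326.84 kg/h.
The evaporator receives (1−α)·591.7 of feed at 0.906 water and removes 0.741 of that water:
0.741×0.906×(1−α)×591.7 = 326.84
(1−α) = 326.84/397.24 = 0.8228;  α = 0.1772.
Bypass flow = 0.1772×591.7 = 104.85 kg/h.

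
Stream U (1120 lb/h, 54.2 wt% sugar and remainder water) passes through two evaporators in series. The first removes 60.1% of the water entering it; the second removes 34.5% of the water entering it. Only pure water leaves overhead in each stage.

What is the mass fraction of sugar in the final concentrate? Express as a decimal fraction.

0.819

water in feed = 1120×0.458 = 512.96 lb/h.
After stage 1: water left = (1−0.601)×512.96 = 204.67; stream total = 811.71 lb/h.
After stage 2: water left = (1−0.345)×204.67 = 134.06; final concentrate = 741.1 lb/h.
sugar fraction = 607.04/741.1 = 0.819.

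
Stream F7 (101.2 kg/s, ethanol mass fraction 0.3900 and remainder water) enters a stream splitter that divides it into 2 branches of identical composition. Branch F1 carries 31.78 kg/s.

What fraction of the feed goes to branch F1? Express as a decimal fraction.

0.314

Fraction to F1 = 31.78/101.2 = 0.3140.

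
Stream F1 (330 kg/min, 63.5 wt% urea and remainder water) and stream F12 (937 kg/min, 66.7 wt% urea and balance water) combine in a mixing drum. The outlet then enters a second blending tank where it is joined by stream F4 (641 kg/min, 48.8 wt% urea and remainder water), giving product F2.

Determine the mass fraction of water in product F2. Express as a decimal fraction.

Overall, product flow = 1908 kg/min.
water in = 330×0.365 + 937×0.333 + 641×0.512 = 760.66 kg/min.
water fraction in F2 = 0.3987.

0.3987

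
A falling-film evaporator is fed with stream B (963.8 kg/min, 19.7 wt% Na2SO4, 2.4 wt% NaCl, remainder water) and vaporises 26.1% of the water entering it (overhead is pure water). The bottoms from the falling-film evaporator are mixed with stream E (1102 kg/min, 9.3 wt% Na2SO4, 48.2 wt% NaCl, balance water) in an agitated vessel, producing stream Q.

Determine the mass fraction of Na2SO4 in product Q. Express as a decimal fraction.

Vapour removed = 0.261×0.779×963.8 = 195.96 kg/min; concentrate = 767.84 kg/min.
Na2SO4 reaching the mixer = 189.87 (from concentrate) + 1102×0.093 = 292.35 kg/min.
Product flow = 767.84 + 1102 = 1869.8 kg/min; Na2SO4 fraction = 0.156.

0.156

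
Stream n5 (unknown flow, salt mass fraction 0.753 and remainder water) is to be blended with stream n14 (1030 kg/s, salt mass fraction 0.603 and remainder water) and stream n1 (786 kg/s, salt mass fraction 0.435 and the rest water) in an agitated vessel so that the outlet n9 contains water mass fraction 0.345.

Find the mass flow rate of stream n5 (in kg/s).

2311 kg/s

Let n5 be the unknown flow. Total out = 1816 + n5.
water balance: 853 + 0.247·n5 = 0.345·(1816 + n5)
(0.247 − 0.345)·n5 = 0.345×1816 − 853 = -226.48
n5 = -226.48 / -0.098 = 2311 kg/s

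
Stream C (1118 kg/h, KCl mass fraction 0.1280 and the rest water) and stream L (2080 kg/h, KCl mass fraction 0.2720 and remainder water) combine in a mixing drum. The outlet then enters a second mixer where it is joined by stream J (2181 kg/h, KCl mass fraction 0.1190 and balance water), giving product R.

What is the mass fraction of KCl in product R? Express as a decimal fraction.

0.1800

Overall, product flow = 5379 kg/h.
KCl in = 1118×0.128 + 2080×0.272 + 2181×0.119 = 968.4 kg/h.
KCl fraction in R = 0.1800.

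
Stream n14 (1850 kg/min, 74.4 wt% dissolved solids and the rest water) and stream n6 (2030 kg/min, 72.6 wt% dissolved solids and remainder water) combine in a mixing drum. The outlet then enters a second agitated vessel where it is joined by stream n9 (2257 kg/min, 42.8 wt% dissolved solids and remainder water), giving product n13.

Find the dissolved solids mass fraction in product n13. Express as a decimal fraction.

0.622

Overall, product flow = 6137 kg/min.
dissolved solids in = 1850×0.744 + 2030×0.726 + 2257×0.428 = 3816.2 kg/min.
dissolved solids fraction in n13 = 0.622.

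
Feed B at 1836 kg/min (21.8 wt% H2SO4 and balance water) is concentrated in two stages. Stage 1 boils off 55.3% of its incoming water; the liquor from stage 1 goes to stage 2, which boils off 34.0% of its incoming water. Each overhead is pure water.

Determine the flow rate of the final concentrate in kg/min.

water in feed = 1836×0.782 = 1435.8 kg/min.
After stage 1: water left = (1−0.553)×1435.8 = 641.78; stream total = 1042 kg/min.
After stage 2: water left = (1−0.340)×641.78 = 423.58; final concentrate = 823.82 kg/min.

823.8 kg/min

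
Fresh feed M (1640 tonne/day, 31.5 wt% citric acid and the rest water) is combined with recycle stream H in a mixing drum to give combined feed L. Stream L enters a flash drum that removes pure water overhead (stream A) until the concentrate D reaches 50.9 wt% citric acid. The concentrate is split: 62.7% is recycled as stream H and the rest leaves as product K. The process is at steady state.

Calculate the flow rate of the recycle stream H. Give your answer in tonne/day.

1706 tonne/day

Overall citric acid balance (none leaves overhead): citric acid in fresh feed = citric acid in product, i.e. 1640×0.315 = (1−0.627)·D·0.509.
D = 516.6/(0.509×0.373) = 2721 tonne/day.
Recycle H = 0.627×2721 = 1706.1 tonne/day.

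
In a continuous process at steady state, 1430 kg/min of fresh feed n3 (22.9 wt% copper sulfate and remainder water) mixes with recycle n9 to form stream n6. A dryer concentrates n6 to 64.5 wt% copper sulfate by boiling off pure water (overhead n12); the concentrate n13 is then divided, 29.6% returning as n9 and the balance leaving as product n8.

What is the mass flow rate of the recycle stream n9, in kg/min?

Overall copper sulfate balance (none leaves overhead): copper sulfate in fresh feed = copper sulfate in product, i.e. 1430×0.229 = (1−0.296)·n13·0.645.
n13 = 327.47/(0.645×0.704) = 721.17 kg/min.
Recycle n9 = 0.296×721.17 = 213.47 kg/min.

213.5 kg/min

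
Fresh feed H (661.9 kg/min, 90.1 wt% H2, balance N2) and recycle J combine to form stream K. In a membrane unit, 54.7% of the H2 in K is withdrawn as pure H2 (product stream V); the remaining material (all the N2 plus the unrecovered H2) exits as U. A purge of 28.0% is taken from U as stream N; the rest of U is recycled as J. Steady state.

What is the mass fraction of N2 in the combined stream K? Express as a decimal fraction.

0.2091

N2 enters only via H and leaves only via the purge: 661.9×0.099 = 0.280×(N2 in U), and the membrane unit passes all N2, so N2 in K = N2 in U = 234.03 kg/min.
H2 in K: m_A = 661.9×0.901 + (1−0.280)·(1−0.547)·m_A, so m_A = 596.37/0.6738 = 885.03 kg/min.
K = 885.03 + 234.03 = 1119.1 kg/min.
N2 fraction in K = 234.03/1119.1 = 0.2091.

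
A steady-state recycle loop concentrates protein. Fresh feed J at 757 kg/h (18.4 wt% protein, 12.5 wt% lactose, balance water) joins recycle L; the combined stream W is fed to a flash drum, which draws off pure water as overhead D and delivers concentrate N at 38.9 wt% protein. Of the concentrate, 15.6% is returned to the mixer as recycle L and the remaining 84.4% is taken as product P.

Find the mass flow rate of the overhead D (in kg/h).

398.9 kg/h

Overall protein balance (none leaves overhead): protein in fresh feed = protein in product, i.e. 757×0.184 = (1−0.156)·N·0.389.
N = 139.29/(0.389×0.844) = 424.25 kg/h.
Recycle L = 0.156×424.25 = 66.183 kg/h.
Combined feed W = 757 + 66.183 = 823.18 kg/h.
Overhead D = W − N = 823.18 − 424.25 = 398.93 kg/h.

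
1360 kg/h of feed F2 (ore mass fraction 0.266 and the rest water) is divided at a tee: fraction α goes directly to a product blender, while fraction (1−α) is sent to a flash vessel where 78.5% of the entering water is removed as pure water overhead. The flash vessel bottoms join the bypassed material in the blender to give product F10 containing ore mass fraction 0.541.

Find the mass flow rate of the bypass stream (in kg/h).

All 1360×0.266 = 361.76 kg/h of ore reaches F10, so F10 = 361.76/0.541 = 668.69 kg/h and vapour = 691.31 kg/h.
The evaporator receives (1−α)·1360 of feed at 0.734 water and removes 0.785 of that water:
0.785×0.734×(1−α)×1360 = 691.31
(1−α) = 691.31/783.62 = 0.8822;  α = 0.1178.
Bypass flow = 0.1178×1360 = 160.2 kg/h.

160.2 kg/h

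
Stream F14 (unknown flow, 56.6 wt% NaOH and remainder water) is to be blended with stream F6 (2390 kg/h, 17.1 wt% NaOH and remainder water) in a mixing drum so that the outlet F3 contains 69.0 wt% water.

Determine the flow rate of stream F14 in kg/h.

1298 kg/h

Let F14 be the unknown flow. Total out = 2390 + F14.
water balance: 1981.3 + 0.434·F14 = 0.690·(2390 + F14)
(0.434 − 0.690)·F14 = 0.690×2390 − 1981.3 = -332.21
F14 = -332.21 / -0.256 = 1297.7 kg/h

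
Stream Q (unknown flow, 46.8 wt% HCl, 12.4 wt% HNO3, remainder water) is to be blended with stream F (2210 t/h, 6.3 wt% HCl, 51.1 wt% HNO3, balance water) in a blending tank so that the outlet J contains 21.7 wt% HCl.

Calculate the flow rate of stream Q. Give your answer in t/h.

1356 t/h

Let Q be the unknown flow. Total out = 2210 + Q.
HCl balance: 139.23 + 0.468·Q = 0.217·(2210 + Q)
(0.468 − 0.217)·Q = 0.217×2210 − 139.23 = 340.34
Q = 340.34 / 0.251 = 1355.9 t/h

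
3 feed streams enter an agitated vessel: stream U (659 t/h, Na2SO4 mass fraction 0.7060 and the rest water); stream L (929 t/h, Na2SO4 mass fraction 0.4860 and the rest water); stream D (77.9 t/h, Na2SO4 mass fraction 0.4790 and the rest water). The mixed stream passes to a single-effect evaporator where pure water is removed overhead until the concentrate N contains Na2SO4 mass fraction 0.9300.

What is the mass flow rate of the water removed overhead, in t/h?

Na2SO4 entering = 659×0.706 + 929×0.486 + 77.9×0.479 = 954.06 t/h.
All Na2SO4 reports to N, so N = 954.06/0.930 = 1025.9 t/h.
Total feed = 1665.9 t/h; overhead = 1665.9 − 1025.9 = 640.03 t/h.

640 t/h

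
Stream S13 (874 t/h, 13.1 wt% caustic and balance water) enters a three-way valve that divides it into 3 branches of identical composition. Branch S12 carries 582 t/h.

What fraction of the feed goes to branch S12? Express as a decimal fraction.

Fraction to S12 = 582/874 = 0.6659.

0.666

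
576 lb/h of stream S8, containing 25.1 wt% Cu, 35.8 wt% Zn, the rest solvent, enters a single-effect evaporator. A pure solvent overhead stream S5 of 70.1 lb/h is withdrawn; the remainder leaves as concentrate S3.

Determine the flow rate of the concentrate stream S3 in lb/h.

505.9 lb/h

Concentrate = 576 − 70.1 = 505.9 lb/h.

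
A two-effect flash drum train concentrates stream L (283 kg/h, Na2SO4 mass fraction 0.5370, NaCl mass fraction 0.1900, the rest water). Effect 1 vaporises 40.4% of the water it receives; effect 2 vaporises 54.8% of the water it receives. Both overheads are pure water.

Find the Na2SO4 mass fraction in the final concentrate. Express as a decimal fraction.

water in feed = 283×0.273 = 77.259 kg/h.
After stage 1: water left = (1−0.404)×77.259 = 46.046; stream total = 251.79 kg/h.
After stage 2: water left = (1−0.548)×46.046 = 20.813; final concentrate = 226.55 kg/h.
Na2SO4 fraction = 151.97/226.55 = 0.6708.

0.6708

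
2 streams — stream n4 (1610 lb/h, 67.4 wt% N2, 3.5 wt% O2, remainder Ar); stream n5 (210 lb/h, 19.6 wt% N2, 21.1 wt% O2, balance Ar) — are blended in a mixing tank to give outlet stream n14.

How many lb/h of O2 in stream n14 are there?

100.7 lb/h

O2 out = O2 in = 1610×0.035 + 210×0.211 = 100.66 lb/h.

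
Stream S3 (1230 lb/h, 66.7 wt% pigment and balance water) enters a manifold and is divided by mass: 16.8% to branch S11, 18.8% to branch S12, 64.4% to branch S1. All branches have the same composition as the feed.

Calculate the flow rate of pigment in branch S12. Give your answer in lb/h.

154.2 lb/h

Branch S12 total = 0.188×1230 = 231.24 lb/h.
pigment in S12 = 0.667×231.24 = 154.24 lb/h.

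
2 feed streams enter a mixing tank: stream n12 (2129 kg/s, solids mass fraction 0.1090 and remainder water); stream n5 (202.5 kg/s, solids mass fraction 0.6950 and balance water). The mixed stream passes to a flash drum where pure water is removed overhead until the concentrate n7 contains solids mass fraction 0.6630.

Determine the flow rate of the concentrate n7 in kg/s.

solids entering = 2129×0.109 + 202.5×0.695 = 372.8 kg/s.
All solids reports to n7, so n7 = 372.8/0.663 = 562.29 kg/s.

562.3 kg/s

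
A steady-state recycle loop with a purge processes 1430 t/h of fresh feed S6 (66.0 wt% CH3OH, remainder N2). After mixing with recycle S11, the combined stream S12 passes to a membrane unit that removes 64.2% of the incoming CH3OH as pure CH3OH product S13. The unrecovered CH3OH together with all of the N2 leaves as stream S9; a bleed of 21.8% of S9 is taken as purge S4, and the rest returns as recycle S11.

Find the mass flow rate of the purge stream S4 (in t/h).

588.5 t/h

N2 enters only via S6 and leaves only via the purge: 1430×0.340 = 0.218×(N2 in S9), and the membrane unit passes all N2, so N2 in S12 = N2 in S9 = 2230.3 t/h.
CH3OH in S12: m_A = 1430×0.660 + (1−0.218)·(1−0.642)·m_A, so m_A = 943.8/0.7200 = 1310.8 t/h.
S9 = (1−0.642)×1310.8 + 2230.3 = 2699.5 t/h.
Purge S4 = 0.218×2699.5 = 588.5 t/h.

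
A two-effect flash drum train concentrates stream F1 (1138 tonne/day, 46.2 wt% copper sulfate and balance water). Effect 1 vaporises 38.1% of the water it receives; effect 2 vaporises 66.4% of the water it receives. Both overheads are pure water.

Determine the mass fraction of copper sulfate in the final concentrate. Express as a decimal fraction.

0.8050

water in feed = 1138×0.538 = 612.24 tonne/day.
After stage 1: water left = (1−0.381)×612.24 = 378.98; stream total = 904.74 tonne/day.
After stage 2: water left = (1−0.664)×378.98 = 127.34; final concentrate = 653.09 tonne/day.
copper sulfate fraction = 525.76/653.09 = 0.8050.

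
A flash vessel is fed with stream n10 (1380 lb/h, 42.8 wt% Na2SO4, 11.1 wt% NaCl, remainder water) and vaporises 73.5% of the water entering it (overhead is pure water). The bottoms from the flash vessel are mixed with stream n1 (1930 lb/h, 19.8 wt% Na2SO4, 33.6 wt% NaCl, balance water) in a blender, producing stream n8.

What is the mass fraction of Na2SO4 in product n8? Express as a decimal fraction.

Vapour removed = 0.735×0.461×1380 = 467.59 lb/h; concentrate = 912.41 lb/h.
Na2SO4 reaching the mixer = 590.64 (from concentrate) + 1930×0.198 = 972.78 lb/h.
Product flow = 912.41 + 1930 = 2842.4 lb/h; Na2SO4 fraction = 0.342.

0.342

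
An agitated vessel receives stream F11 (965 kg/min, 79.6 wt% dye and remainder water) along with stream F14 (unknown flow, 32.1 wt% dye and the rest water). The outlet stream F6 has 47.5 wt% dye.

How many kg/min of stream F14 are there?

2011 kg/min

Let F14 be the unknown flow. Total out = 965 + F14.
dye balance: 768.14 + 0.321·F14 = 0.475·(965 + F14)
(0.321 − 0.475)·F14 = 0.475×965 − 768.14 = -309.76
F14 = -309.76 / -0.154 = 2011.5 kg/min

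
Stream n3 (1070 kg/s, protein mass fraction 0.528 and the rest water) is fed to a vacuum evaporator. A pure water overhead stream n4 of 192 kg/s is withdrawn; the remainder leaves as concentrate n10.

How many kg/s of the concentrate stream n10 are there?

878 kg/s

Concentrate = 1070 − 192 = 878 kg/s.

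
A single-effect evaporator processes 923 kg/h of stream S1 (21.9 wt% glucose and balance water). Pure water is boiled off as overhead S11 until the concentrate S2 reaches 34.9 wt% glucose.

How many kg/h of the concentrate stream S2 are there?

glucose is conserved: 923×0.219 = 202.14 kg/h all reports to the concentrate.
Concentrate = 202.14/(target fraction) = 579.19 kg/h.

579.2 kg/h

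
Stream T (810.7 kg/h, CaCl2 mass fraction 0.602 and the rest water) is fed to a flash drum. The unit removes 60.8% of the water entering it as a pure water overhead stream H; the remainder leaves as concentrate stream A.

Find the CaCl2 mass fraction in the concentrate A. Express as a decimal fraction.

CaCl2 is not removed: 810.7×0.602 = 488.04 kg/h of CaCl2 enters A.
water entering = 810.7×0.398 = 322.66 kg/h; overhead removed = 0.608×322.66 = 196.18 kg/h.
Concentrate = 810.7 − 196.18 = 614.52 kg/h.
Mass fraction = 488.04/614.52 = 0.794.

0.794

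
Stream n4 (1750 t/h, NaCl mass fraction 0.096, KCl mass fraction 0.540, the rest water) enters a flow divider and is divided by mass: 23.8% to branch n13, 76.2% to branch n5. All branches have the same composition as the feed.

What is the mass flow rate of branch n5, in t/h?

Branch n5 flow = 0.762×1750 = 1333.5 t/h.

1334 t/h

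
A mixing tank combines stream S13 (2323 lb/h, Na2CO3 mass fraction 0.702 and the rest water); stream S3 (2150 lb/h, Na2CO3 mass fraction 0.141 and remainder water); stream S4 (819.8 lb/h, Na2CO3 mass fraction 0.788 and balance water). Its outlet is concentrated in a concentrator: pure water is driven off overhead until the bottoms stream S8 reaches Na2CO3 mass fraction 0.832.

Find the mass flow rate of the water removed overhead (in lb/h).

Na2CO3 entering = 2323×0.702 + 2150×0.141 + 819.8×0.788 = 2579.9 lb/h.
All Na2CO3 reports to S8, so S8 = 2579.9/0.832 = 3100.8 lb/h.
Total feed = 5292.8 lb/h; overhead = 5292.8 − 3100.8 = 2192 lb/h.

2192 lb/h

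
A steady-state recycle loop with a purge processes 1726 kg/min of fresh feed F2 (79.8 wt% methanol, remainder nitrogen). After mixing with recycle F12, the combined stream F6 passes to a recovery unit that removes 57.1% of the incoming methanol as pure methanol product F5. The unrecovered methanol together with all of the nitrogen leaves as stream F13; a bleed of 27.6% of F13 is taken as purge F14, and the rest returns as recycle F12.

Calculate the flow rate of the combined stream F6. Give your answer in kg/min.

nitrogen enters only via F2 and leaves only via the purge: 1726×0.202 = 0.276×(nitrogen in F13), and the recovery unit passes all nitrogen, so nitrogen in F6 = nitrogen in F13 = 1263.2 kg/min.
methanol in F6: m_A = 1726×0.798 + (1−0.276)·(1−0.571)·m_A, so m_A = 1377.3/0.6894 = 1997.9 kg/min.
F6 = 1997.9 + 1263.2 = 3261.1 kg/min.

3261 kg/min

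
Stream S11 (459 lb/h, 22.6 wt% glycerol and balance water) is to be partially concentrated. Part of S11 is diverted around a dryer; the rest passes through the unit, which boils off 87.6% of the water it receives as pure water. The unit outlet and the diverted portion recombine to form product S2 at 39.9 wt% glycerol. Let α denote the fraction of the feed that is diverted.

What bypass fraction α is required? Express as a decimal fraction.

All 459×0.226 = 103.73 lb/h of glycerol reaches S2, so S2 = 103.73/0.399 = 259.98 lb/h and vapour = 199.02 lb/h.
The evaporator receives (1−α)·459 of feed at 0.774 water and removes 0.876 of that water:
0.876×0.774×(1−α)×459 = 199.02
(1−α) = 199.02/311.21 = 0.6395;  α = 0.3605.

0.361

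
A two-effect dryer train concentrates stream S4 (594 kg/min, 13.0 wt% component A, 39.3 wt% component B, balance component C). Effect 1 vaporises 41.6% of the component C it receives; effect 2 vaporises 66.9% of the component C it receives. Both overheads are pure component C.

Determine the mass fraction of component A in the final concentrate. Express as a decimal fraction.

0.211

component C in feed = 594×0.477 = 283.34 kg/min.
After stage 1: component C left = (1−0.416)×283.34 = 165.47; stream total = 476.13 kg/min.
After stage 2: component C left = (1−0.669)×165.47 = 54.77; final concentrate = 365.43 kg/min.
component A fraction = 77.22/365.43 = 0.211.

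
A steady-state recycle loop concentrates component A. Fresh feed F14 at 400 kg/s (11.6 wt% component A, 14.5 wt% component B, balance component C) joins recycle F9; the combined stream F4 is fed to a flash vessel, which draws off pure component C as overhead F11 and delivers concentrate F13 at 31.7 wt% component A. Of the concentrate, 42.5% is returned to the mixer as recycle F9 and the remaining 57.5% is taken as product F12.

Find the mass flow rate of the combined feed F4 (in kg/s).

508.2 kg/s

Overall component A balance (none leaves overhead): component A in fresh feed = component A in product, i.e. 400×0.116 = (1−0.425)·F13·0.317.
F13 = 46.4/(0.317×0.575) = 254.56 kg/s.
Recycle F9 = 0.425×254.56 = 108.19 kg/s.
Combined feed F4 = 400 + 108.19 = 508.19 kg/s.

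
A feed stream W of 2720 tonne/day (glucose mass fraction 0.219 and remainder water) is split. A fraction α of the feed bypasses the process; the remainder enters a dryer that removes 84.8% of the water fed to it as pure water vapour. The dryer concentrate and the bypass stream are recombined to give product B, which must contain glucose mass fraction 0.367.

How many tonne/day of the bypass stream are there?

All 2720×0.219 = 595.68 tonne/day of glucose reaches B, so B = 595.68/0.367 = 1623.1 tonne/day and vapour = 1096.9 tonne/day.
The evaporator receives (1−α)·2720 of feed at 0.781 water and removes 0.848 of that water:
0.848×0.781×(1−α)×2720 = 1096.9
(1−α) = 1096.9/1801.4 = 0.6089;  α = 0.3911.
Bypass flow = 0.3911×2720 = 1063.8 tonne/day.

1064 tonne/day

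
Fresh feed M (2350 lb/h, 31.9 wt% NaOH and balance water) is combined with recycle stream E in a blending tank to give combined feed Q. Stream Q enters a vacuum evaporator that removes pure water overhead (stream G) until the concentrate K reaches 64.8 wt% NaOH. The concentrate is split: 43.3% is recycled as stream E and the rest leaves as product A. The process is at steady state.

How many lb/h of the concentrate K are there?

Overall NaOH balance (none leaves overhead): NaOH in fresh feed = NaOH in product, i.e. 2350×0.319 = (1−0.433)·K·0.648.
K = 749.65/(0.648×0.567) = 2040.3 lb/h.

2040 lb/h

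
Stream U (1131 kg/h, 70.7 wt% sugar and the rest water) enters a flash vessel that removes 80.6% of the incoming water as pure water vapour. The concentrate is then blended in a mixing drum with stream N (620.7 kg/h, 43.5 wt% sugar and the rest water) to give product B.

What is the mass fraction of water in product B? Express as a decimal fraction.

Vapour removed = 0.806×0.293×1131 = 267.09 kg/h; concentrate = 863.91 kg/h.
water reaching the mixer = 64.288 (from concentrate) + 620.7×0.565 = 414.98 kg/h.
Product flow = 863.91 + 620.7 = 1484.6 kg/h; water fraction = 0.280.

0.280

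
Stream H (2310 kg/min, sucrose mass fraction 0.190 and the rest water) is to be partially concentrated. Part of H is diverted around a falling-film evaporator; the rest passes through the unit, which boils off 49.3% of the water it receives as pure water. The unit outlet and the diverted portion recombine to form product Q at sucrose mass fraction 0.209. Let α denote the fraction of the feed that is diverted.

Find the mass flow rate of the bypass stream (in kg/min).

All 2310×0.190 = 438.9 kg/min of sucrose reaches Q, so Q = 438.9/0.209 = 2100 kg/min and vapour = 210 kg/min.
The evaporator receives (1−α)·2310 of feed at 0.810 water and removes 0.493 of that water:
0.493×0.810×(1−α)×2310 = 210
(1−α) = 210/922.45 = 0.2277;  α = 0.7723.
Bypass flow = 0.7723×2310 = 1784.1 kg/min.

1784 kg/min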